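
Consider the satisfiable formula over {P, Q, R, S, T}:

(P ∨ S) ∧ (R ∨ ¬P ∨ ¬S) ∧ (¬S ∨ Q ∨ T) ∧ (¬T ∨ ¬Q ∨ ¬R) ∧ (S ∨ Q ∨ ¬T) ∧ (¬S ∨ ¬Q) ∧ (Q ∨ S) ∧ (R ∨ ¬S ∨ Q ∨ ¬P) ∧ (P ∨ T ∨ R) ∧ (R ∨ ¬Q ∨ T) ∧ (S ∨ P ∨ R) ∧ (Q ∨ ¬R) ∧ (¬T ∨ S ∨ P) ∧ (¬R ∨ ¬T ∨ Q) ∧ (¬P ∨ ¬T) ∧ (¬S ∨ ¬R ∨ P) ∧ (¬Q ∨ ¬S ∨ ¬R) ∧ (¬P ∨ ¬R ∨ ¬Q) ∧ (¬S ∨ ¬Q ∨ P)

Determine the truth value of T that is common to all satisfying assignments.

True

Suppose T = False.
Case P = True:
Case R = True:
(Q) alone gives Q = True.
That conflicts with the unit clause (¬Q).
So R must be the other value — set R = False.
(¬S) alone gives S = False.
(Q) alone gives Q = True.
That conflicts with the unit clause (¬Q).
Both values of R lead to a conflict.
So P must be the other value — set P = False.
(S) alone gives S = True.
(Q) alone gives Q = True.
That conflicts with the unit clause (¬Q).
Both values of P lead to a conflict.
So every satisfying assignment has T = True.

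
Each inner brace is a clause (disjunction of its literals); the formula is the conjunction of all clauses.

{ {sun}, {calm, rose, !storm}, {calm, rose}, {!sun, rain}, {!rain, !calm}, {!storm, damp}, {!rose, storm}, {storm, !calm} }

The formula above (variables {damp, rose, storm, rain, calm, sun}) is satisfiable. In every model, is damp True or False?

Suppose damp = false.
Unit clause (sun) forces sun = true.
Unit clause (rain) forces rain = true.
Unit clause (!calm) forces calm = false.
Unit clause (rose) forces rose = true.
Unit clause (!storm) forces storm = false.
That conflicts with the unit clause (storm).
So every satisfying assignment has damp = True.

True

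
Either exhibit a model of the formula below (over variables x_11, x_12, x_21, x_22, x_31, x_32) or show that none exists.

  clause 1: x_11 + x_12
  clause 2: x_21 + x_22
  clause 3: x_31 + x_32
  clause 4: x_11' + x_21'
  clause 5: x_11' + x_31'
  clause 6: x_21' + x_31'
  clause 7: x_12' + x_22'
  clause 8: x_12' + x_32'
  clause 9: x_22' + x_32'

Case x_11 = 1:
(x_21') alone gives x_21 = 0.
(x_22) alone gives x_22 = 1.
(x_31') alone gives x_31 = 0.
(x_32) alone gives x_32 = 1.
Now (x_32') is unsatisfied and unit — conflict.
That branch fails; take x_11 = 0 instead.
(x_12) alone gives x_12 = 1.
(x_22') alone gives x_22 = 0.
(x_21) alone gives x_21 = 1.
(x_31') alone gives x_31 = 0.
(x_32) alone gives x_32 = 1.
Now (x_32') is unsatisfied and unit — conflict.
Both values of x_11 lead to a conflict.

UNSATISFIABLE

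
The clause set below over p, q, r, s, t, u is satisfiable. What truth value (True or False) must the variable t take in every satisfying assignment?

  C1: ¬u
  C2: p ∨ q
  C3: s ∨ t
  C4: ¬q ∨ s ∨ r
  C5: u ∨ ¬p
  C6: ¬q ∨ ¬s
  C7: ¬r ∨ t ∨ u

True

Suppose t = False.
The clause (¬u) is unit, so u = False.
The clause (s) is unit, so s = True.
The clause (¬p) is unit, so p = False.
The clause (q) is unit, so q = True.
Now (¬q) is unsatisfied and unit — conflict.
So every satisfying assignment has t = True.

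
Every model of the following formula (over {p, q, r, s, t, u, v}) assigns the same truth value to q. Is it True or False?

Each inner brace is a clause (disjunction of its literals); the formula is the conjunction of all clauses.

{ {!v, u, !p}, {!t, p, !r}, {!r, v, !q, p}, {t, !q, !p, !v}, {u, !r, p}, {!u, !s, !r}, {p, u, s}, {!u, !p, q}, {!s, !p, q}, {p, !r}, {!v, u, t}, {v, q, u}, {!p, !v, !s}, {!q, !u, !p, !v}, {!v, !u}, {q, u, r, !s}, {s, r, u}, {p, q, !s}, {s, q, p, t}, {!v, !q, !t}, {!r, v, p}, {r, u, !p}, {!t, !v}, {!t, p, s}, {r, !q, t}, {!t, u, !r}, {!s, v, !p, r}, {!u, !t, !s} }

True

Suppose q = false.
Try u = false.
Unit clause (v) forces v = true.
Unit clause (!p) forces p = false.
Unit clause (!r) forces r = false.
Unit clause (s) forces s = true.
That conflicts with the unit clause (!s).
Backtrack on u: now try u = true.
Unit clause (!p) forces p = false.
Unit clause (!r) forces r = false.
Unit clause (!v) forces v = false.
Unit clause (!s) forces s = false.
Unit clause (t) forces t = true.
That conflicts with the unit clause (!t).
Neither u = true nor u = false works.
So every satisfying assignment has q = True.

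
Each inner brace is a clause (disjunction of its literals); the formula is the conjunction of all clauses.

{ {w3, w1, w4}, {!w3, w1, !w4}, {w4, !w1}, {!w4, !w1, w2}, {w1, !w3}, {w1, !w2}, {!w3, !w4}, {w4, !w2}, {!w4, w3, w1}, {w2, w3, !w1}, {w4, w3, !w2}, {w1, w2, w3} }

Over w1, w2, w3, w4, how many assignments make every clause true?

There are 2^4 = 16 truth assignments over (w1, w2, w3, w4).
Split on w2. With w2 = true, the clauses containing w2 are satisfied and !w2 drops from the rest; 1 of the 2^3 = 8 assignments to the other variables satisfy what remains.
With w2 = false, by the same count on the reduced clause set, 0 assignments work.
(One model: w1=T, w2=T, w3=F, w4=T.)
Total: 1 + 0 = 1.

1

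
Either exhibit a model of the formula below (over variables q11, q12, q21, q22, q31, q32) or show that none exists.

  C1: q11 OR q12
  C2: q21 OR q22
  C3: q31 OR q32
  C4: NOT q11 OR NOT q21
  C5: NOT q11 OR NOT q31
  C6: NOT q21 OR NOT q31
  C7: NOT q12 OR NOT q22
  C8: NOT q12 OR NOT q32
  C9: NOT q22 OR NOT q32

Try q11 = true.
The clause (NOT q21) is unit, so q21 = false.
The clause (q22) is unit, so q22 = true.
The clause (NOT q31) is unit, so q31 = false.
The clause (q32) is unit, so q32 = true.
That conflicts with the unit clause (NOT q32).
Undo q11 and try q11 = false.
The clause (q12) is unit, so q12 = true.
The clause (NOT q22) is unit, so q22 = false.
The clause (q21) is unit, so q21 = true.
The clause (NOT q31) is unit, so q31 = false.
The clause (q32) is unit, so q32 = true.
That conflicts with the unit clause (NOT q32).
Either choice for q11 ends in contradiction.

UNSATISFIABLE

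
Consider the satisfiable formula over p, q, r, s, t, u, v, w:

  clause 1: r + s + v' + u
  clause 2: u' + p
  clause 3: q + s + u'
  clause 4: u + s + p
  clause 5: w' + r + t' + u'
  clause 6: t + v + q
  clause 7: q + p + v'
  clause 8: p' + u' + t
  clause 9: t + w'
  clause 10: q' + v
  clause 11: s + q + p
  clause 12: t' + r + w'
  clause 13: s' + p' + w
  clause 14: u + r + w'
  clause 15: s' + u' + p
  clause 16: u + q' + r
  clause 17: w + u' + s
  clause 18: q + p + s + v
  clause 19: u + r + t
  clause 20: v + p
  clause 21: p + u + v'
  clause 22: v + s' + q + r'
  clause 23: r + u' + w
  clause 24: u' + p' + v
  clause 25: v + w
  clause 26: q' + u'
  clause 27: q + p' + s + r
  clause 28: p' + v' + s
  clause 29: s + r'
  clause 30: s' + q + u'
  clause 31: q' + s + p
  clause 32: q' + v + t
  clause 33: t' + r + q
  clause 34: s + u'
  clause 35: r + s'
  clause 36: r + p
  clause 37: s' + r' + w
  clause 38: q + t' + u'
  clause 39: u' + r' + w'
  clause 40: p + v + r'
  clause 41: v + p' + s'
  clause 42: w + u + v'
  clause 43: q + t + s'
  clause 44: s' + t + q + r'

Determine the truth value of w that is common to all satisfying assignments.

True

Suppose w = 0.
(v) alone gives v = 1.
(u) alone gives u = 1.
(p) alone gives p = 1.
(t) alone gives t = 1.
(s') alone gives s = 0.
Now (s) is unsatisfied and unit — conflict.
So every satisfying assignment has w = True.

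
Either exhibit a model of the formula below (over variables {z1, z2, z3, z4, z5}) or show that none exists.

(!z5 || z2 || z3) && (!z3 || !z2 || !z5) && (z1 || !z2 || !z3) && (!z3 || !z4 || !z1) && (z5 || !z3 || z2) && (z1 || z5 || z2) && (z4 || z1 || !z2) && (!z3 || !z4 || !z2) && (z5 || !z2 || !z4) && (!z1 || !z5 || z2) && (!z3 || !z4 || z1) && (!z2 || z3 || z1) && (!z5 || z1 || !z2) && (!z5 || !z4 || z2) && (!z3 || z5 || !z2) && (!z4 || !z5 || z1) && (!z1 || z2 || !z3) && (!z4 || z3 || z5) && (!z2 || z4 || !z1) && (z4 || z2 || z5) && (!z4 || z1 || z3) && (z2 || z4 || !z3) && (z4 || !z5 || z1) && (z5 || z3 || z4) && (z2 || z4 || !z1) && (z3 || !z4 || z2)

Branch on z5: set z5 = true.
Branch on z2: set z2 = true.
Unit clause (!z3) forces z3 = false.
Unit clause (z1) forces z1 = true.
Unit clause (z4) forces z4 = true.
All clauses are satisfied.

z1: true,  z2: true,  z3: false,  z4: true,  z5: true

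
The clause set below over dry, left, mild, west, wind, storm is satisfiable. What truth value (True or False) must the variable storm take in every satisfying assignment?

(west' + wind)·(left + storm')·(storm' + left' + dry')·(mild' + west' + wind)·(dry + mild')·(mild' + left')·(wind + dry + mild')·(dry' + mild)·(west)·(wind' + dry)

Suppose storm = 1.
(left) alone gives left = 1.
(dry') alone gives dry = 0.
(mild') alone gives mild = 0.
(west) alone gives west = 1.
(wind) alone gives wind = 1.
That conflicts with the unit clause (wind').
So every satisfying assignment has storm = False.

False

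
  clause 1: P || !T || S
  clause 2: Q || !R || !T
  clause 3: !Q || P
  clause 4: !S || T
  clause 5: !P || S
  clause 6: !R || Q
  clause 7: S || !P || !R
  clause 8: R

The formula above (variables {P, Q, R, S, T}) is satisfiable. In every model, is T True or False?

True

Suppose T = false.
The clause (!S) is unit, so S = false.
The clause (!P) is unit, so P = false.
The clause (!Q) is unit, so Q = false.
The clause (!R) is unit, so R = false.
But (R) is also a unit clause — contradiction.
So every satisfying assignment has T = True.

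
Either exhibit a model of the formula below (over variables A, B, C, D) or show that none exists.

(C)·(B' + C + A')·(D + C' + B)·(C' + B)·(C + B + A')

The clause (C) is unit, so C = 1.
The clause (B) is unit, so B = 1.
No clause remains; A, D are free.

A=1, B=1, C=1, D=1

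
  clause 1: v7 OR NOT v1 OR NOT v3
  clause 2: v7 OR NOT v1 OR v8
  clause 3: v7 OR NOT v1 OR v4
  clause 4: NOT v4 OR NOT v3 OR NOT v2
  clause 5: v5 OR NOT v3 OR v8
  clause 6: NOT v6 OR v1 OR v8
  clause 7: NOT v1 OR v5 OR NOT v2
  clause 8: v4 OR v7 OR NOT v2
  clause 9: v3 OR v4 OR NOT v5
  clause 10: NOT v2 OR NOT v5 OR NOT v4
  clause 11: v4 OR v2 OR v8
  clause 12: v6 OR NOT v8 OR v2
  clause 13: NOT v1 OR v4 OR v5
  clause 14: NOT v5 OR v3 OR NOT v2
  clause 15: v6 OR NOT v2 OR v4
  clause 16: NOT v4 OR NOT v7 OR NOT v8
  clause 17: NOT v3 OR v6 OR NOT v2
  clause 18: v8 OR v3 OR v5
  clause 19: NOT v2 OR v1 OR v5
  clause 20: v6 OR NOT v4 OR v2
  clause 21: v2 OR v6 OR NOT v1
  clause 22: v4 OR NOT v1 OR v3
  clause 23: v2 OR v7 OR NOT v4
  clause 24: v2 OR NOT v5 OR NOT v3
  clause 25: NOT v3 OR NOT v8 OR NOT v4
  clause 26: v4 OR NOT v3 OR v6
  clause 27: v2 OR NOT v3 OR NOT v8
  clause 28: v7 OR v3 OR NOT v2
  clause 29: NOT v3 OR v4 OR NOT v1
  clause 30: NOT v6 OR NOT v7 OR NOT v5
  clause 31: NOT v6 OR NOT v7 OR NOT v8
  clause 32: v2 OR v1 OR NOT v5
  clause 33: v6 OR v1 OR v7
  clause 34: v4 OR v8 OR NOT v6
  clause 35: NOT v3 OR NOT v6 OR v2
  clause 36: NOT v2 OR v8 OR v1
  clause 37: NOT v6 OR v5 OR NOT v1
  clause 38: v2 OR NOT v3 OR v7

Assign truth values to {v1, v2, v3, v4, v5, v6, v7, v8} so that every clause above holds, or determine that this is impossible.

Case v7 = false:
Case v1 = false:
(v6) alone gives v6 = true.
(v8) alone gives v8 = true.
Case v4 = false:
(NOT v2) alone gives v2 = false.
(NOT v3) alone gives v3 = false.
(NOT v5) alone gives v5 = false.
All clauses are satisfied.

v1=false; v2=false; v3=false; v4=false; v5=false; v6=true; v7=false; v8=true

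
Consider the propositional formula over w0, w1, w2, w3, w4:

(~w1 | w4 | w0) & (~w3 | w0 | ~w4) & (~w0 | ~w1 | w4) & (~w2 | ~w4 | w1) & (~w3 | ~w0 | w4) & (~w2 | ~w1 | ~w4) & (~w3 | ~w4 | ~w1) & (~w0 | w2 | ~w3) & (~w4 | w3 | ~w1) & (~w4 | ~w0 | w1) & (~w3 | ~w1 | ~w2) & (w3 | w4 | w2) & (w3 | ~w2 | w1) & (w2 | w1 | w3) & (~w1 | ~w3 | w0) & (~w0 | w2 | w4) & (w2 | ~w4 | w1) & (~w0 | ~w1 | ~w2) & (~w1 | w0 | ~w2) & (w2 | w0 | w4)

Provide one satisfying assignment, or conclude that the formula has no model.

w0 ↦ 0,  w1 ↦ 0,  w2 ↦ 1,  w3 ↦ 1,  w4 ↦ 0

Branch on w1: set w1 = 0.
Branch on w2: set w2 = 1.
The clause (~w4) is unit, so w4 = 0.
The clause (w3) is unit, so w3 = 1.
The clause (~w0) is unit, so w0 = 0.
All clauses are satisfied.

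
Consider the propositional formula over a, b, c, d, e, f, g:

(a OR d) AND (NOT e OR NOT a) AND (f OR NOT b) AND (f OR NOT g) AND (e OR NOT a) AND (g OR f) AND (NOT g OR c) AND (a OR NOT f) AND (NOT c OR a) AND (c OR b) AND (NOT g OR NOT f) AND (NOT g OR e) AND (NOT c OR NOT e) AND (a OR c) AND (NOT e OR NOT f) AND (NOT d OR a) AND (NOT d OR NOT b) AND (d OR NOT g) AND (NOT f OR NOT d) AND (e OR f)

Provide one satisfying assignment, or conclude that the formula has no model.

Branch on a: set a = true.
Unit clause (NOT e) forces e = false.
Now (e) is unsatisfied and unit — conflict.
Backtrack on a: now try a = false.
Unit clause (d) forces d = true.
Now (NOT d) is unsatisfied and unit — conflict.
Both values of a lead to a conflict.

UNSATISFIABLE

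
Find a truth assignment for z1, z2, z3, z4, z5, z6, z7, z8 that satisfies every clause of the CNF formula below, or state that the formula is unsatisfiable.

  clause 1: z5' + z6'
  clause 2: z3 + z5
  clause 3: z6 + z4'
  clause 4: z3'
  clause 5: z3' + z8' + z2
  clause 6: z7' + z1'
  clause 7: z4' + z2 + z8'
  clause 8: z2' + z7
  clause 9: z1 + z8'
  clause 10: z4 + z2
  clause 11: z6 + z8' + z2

z1=0, z2=1, z3=0, z4=0, z5=1, z6=0, z7=1, z8=0

Unit clause (z3') forces z3 = 0.
Unit clause (z5) forces z5 = 1.
Unit clause (z6') forces z6 = 0.
Unit clause (z4') forces z4 = 0.
Unit clause (z2) forces z2 = 1.
Unit clause (z7) forces z7 = 1.
Unit clause (z1') forces z1 = 0.
Unit clause (z8') forces z8 = 0.
This assignment satisfies each clause.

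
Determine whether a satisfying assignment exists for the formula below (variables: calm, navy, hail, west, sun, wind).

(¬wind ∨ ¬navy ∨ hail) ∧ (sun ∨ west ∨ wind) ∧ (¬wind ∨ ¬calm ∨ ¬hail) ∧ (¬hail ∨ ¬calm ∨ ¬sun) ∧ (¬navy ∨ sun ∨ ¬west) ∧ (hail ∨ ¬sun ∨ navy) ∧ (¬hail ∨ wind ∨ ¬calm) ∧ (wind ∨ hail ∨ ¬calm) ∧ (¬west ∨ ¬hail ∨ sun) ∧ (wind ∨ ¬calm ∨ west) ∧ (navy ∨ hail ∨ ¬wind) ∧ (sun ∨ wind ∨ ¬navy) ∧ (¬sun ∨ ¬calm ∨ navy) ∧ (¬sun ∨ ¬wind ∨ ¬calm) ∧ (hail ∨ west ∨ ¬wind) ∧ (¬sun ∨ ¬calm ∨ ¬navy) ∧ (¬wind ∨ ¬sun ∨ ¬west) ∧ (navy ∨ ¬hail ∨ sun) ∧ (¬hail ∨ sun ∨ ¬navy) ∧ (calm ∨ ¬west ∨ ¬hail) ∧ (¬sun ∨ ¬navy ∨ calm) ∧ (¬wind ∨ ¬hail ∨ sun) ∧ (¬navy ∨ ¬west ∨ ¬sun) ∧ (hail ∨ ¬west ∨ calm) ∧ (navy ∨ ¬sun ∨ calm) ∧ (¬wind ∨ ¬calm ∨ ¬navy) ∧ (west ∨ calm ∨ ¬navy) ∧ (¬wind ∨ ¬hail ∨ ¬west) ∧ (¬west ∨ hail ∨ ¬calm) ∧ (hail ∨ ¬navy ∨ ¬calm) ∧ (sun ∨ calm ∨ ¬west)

Branch on wind: set wind = False.
Branch on sun: set sun = True.
Branch on hail: set hail = False.
The clause (navy) is unit, so navy = True.
The clause (¬calm) is unit, so calm = False.
But (calm) is also a unit clause — contradiction.
Backtrack on hail: now try hail = True.
The clause (¬calm) is unit, so calm = False.
The clause (¬west) is unit, so west = False.
The clause (¬navy) is unit, so navy = False.
But (navy) is also a unit clause — contradiction.
Both values of hail lead to a conflict.
Backtrack on sun: now try sun = False.
The clause (west) is unit, so west = True.
The clause (¬navy) is unit, so navy = False.
The clause (¬hail) is unit, so hail = False.
The clause (¬calm) is unit, so calm = False.
But (calm) is also a unit clause — contradiction.
Both values of sun lead to a conflict.
Backtrack on wind: now try wind = True.
Branch on navy: set navy = False.
The clause (hail) is unit, so hail = True.
The clause (¬calm) is unit, so calm = False.
The clause (sun) is unit, so sun = True.
But (¬sun) is also a unit clause — contradiction.
Backtrack on navy: now try navy = True.
The clause (hail) is unit, so hail = True.
The clause (¬calm) is unit, so calm = False.
The clause (sun) is unit, so sun = True.
But (¬sun) is also a unit clause — contradiction.
Both values of navy lead to a conflict.
Both values of wind lead to a conflict.
No assignment satisfies every clause.

No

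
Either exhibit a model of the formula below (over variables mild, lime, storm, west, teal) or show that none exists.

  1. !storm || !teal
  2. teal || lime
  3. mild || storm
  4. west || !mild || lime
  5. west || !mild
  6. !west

From the singleton clause (!west), west = false.
From the singleton clause (!mild), mild = false.
From the singleton clause (storm), storm = true.
From the singleton clause (!teal), teal = false.
From the singleton clause (lime), lime = true.
Every clause now holds.

mild ↦ false; lime ↦ true; storm ↦ true; west ↦ false; teal ↦ false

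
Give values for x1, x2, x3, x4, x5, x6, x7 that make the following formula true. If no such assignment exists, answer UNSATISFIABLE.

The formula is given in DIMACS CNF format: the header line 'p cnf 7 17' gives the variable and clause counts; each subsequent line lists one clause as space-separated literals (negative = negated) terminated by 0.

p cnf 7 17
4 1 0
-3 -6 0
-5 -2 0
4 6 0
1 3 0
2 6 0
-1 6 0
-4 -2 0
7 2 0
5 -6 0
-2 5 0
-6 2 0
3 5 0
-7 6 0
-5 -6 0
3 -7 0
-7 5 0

Try x4 = True.
(¬x2) alone gives x2 = False.
(x6) alone gives x6 = True.
That conflicts with the unit clause (¬x6).
So x4 must be the other value — set x4 = False.
(x1) alone gives x1 = True.
(x6) alone gives x6 = True.
(¬x3) alone gives x3 = False.
(x5) alone gives x5 = True.
That conflicts with the unit clause (¬x5).
Either choice for x4 ends in contradiction.

UNSATISFIABLE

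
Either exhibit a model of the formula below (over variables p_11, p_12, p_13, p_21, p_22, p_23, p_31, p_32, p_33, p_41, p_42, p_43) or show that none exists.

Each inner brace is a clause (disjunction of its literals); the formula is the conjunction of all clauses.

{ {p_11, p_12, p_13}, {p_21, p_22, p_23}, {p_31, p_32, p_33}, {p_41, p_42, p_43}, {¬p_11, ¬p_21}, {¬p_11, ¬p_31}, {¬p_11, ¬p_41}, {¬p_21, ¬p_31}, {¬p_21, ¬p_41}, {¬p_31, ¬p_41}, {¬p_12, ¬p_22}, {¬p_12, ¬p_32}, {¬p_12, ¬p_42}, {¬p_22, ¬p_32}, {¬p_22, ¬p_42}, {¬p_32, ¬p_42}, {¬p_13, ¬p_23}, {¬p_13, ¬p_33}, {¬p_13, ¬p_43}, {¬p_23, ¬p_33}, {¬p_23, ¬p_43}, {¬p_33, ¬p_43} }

UNSATISFIABLE

Suppose p_11 = False.
Suppose p_12 = True.
(¬p_22) alone gives p_22 = False.
(¬p_32) alone gives p_32 = False.
(¬p_42) alone gives p_42 = False.
Suppose p_21 = True.
(¬p_31) alone gives p_31 = False.
(p_33) alone gives p_33 = True.
(¬p_41) alone gives p_41 = False.
(p_43) alone gives p_43 = True.
Now (¬p_43) is unsatisfied and unit — conflict.
Backtrack on p_21: now try p_21 = False.
(p_23) alone gives p_23 = True.
(¬p_13) alone gives p_13 = False.
(¬p_33) alone gives p_33 = False.
(p_31) alone gives p_31 = True.
(¬p_41) alone gives p_41 = False.
(p_43) alone gives p_43 = True.
Now (¬p_43) is unsatisfied and unit — conflict.
Both values of p_21 lead to a conflict.
Backtrack on p_12: now try p_12 = False.
(p_13) alone gives p_13 = True.
(¬p_23) alone gives p_23 = False.
(¬p_33) alone gives p_33 = False.
(¬p_43) alone gives p_43 = False.
Suppose p_21 = True.
(¬p_31) alone gives p_31 = False.
(p_32) alone gives p_32 = True.
(¬p_41) alone gives p_41 = False.
(p_42) alone gives p_42 = True.
Now (¬p_42) is unsatisfied and unit — conflict.
Backtrack on p_21: now try p_21 = False.
(p_22) alone gives p_22 = True.
(¬p_32) alone gives p_32 = False.
(p_31) alone gives p_31 = True.
(¬p_41) alone gives p_41 = False.
(p_42) alone gives p_42 = True.
Now (¬p_42) is unsatisfied and unit — conflict.
Both values of p_21 lead to a conflict.
Both values of p_12 lead to a conflict.
Backtrack on p_11: now try p_11 = True.
(¬p_21) alone gives p_21 = False.
(¬p_31) alone gives p_31 = False.
(¬p_41) alone gives p_41 = False.
Suppose p_22 = True.
(¬p_12) alone gives p_12 = False.
(¬p_32) alone gives p_32 = False.
(p_33) alone gives p_33 = True.
(¬p_42) alone gives p_42 = False.
(p_43) alone gives p_43 = True.
Now (¬p_43) is unsatisfied and unit — conflict.
Backtrack on p_22: now try p_22 = False.
(p_23) alone gives p_23 = True.
(¬p_13) alone gives p_13 = False.
(¬p_33) alone gives p_33 = False.
(p_32) alone gives p_32 = True.
(¬p_12) alone gives p_12 = False.
(¬p_42) alone gives p_42 = False.
(p_43) alone gives p_43 = True.
Now (¬p_43) is unsatisfied and unit — conflict.
Both values of p_22 lead to a conflict.
Both values of p_11 lead to a conflict.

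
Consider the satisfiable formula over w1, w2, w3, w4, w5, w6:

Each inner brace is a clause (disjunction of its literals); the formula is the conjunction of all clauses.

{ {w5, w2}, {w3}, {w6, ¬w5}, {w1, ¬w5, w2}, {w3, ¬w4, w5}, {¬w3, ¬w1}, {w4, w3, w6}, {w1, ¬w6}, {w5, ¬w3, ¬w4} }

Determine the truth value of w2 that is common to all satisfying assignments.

True

Suppose w2 = False.
(w5) alone gives w5 = True.
(w3) alone gives w3 = True.
(w6) alone gives w6 = True.
(w1) alone gives w1 = True.
Now (¬w1) is unsatisfied and unit — conflict.
So every satisfying assignment has w2 = True.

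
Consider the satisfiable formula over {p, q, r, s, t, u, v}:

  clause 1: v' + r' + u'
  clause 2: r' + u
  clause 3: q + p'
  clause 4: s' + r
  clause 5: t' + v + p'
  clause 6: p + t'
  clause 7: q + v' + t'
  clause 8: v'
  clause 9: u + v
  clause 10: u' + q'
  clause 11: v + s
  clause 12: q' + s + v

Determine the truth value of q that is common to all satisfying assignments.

Suppose q = 1.
(v') alone gives v = 0.
(u) alone gives u = 1.
That conflicts with the unit clause (u').
So every satisfying assignment has q = False.

False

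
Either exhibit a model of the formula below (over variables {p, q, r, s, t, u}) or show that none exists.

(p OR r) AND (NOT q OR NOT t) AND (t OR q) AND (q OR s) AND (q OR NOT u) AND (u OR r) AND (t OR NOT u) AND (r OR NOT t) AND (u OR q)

p: true,  q: true,  r: true,  s: true,  t: false,  u: false

Case p = true:
Case q = true:
Unit clause (NOT t) forces t = false.
Unit clause (NOT u) forces u = false.
Unit clause (r) forces r = true.
Every clause is now satisfied; s is unconstrained.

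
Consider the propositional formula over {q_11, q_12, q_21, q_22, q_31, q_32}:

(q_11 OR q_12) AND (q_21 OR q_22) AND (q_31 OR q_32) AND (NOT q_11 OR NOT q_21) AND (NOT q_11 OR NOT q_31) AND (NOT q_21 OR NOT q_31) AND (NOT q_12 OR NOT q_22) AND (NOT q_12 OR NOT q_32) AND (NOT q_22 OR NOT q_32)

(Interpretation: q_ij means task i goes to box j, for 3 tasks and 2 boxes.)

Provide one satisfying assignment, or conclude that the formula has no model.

Try q_11 = true.
From the singleton clause (NOT q_21), q_21 = false.
From the singleton clause (q_22), q_22 = true.
From the singleton clause (NOT q_31), q_31 = false.
From the singleton clause (q_32), q_32 = true.
But (NOT q_32) is also a unit clause — contradiction.
Undo q_11 and try q_11 = false.
From the singleton clause (q_12), q_12 = true.
From the singleton clause (NOT q_22), q_22 = false.
From the singleton clause (q_21), q_21 = true.
From the singleton clause (NOT q_31), q_31 = false.
From the singleton clause (q_32), q_32 = true.
But (NOT q_32) is also a unit clause — contradiction.
Either choice for q_11 ends in contradiction.

UNSATISFIABLE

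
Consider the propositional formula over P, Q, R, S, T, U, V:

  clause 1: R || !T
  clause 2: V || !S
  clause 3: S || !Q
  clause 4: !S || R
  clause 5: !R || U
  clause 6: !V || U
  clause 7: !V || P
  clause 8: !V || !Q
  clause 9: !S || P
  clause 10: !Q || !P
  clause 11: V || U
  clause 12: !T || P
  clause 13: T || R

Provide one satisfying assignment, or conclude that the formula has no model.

P: false; Q: false; R: true; S: false; T: false; U: true; V: false

Case R = true:
The clause (U) is unit, so U = true.
Case V = false:
The clause (!S) is unit, so S = false.
The clause (!Q) is unit, so Q = false.
Case T = false:
Every clause is now satisfied; P is unconstrained.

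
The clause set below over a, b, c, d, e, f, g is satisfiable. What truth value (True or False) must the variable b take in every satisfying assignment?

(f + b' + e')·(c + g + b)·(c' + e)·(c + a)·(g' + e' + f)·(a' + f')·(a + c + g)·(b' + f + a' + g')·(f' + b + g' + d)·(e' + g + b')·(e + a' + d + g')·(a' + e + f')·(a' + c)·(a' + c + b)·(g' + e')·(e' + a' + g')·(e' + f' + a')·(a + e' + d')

Suppose b = 1.
Branch on f: set f = 1.
From the singleton clause (a'), a = 0.
From the singleton clause (c), c = 1.
From the singleton clause (e), e = 1.
From the singleton clause (g), g = 1.
Now (g') is unsatisfied and unit — conflict.
Undo f and try f = 0.
From the singleton clause (e'), e = 0.
From the singleton clause (c'), c = 0.
From the singleton clause (a), a = 1.
Now (a') is unsatisfied and unit — conflict.
Both values of f lead to a conflict.
So every satisfying assignment has b = False.

False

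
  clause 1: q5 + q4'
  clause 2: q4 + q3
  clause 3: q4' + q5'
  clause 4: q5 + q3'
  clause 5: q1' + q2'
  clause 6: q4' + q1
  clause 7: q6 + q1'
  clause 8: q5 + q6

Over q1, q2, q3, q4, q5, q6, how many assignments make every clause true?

There are 2^6 = 64 truth assignments over (q1, q2, q3, q4, q5, q6).
Split on q5. With q5 = 1, the clauses containing q5 are satisfied and q5' drops from the rest; 5 of the 2^5 = 32 assignments to the other variables satisfy what remains.
With q5 = 0, by the same count on the reduced clause set, 0 assignments work.
(One model: q1=F, q2=F, q3=T, q4=F, q5=T, q6=F.)
Total: 5 + 0 = 5.

5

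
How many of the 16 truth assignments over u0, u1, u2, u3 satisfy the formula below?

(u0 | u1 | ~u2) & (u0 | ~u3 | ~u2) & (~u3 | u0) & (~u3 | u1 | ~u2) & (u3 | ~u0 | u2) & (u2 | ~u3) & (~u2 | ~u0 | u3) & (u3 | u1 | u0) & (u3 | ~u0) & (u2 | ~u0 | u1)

There are 2^4 = 16 truth assignments over (u0, u1, u2, u3).
Check each against the 10 clauses (columns in the order u0, u1, u2, u3):
  F F F F  ✗ fails (u3 | u1 | u0)
  F F F T  ✗ fails (~u3 | u0)
  F F T F  ✗ fails (u0 | u1 | ~u2)
  F F T T  ✗ fails (u0 | u1 | ~u2)
  F T F F  ✓ satisfies all
  F T F T  ✗ fails (~u3 | u0)
  F T T F  ✓ satisfies all
  F T T T  ✗ fails (u0 | ~u3 | ~u2)
  T F F F  ✗ fails (u3 | ~u0 | u2)
  T F F T  ✗ fails (u2 | ~u3)
  T F T F  ✗ fails (~u2 | ~u0 | u3)
  T F T T  ✗ fails (~u3 | u1 | ~u2)
  T T F F  ✗ fails (u3 | ~u0 | u2)
  T T F T  ✗ fails (u2 | ~u3)
  T T T F  ✗ fails (~u2 | ~u0 | u3)
  T T T T  ✓ satisfies all
3 of the 16 rows are models.

3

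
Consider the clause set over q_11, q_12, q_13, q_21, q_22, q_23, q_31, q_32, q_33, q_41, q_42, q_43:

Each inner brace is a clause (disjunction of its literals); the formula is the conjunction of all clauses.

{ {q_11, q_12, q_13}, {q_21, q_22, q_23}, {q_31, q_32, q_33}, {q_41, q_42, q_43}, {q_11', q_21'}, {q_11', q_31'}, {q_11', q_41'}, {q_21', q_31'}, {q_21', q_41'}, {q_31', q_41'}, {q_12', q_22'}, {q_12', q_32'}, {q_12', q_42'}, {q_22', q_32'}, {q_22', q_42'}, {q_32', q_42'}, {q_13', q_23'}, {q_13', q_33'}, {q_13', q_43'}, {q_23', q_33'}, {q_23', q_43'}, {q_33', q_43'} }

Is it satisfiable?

Suppose q_11 = 0.
Suppose q_12 = 1.
From the singleton clause (q_22'), q_22 = 0.
From the singleton clause (q_32'), q_32 = 0.
From the singleton clause (q_42'), q_42 = 0.
Suppose q_21 = 1.
From the singleton clause (q_31'), q_31 = 0.
From the singleton clause (q_33), q_33 = 1.
From the singleton clause (q_41'), q_41 = 0.
From the singleton clause (q_43), q_43 = 1.
Now (q_43') is unsatisfied and unit — conflict.
Backtrack on q_21: now try q_21 = 0.
From the singleton clause (q_23), q_23 = 1.
From the singleton clause (q_13'), q_13 = 0.
From the singleton clause (q_33'), q_33 = 0.
From the singleton clause (q_31), q_31 = 1.
From the singleton clause (q_41'), q_41 = 0.
From the singleton clause (q_43), q_43 = 1.
Now (q_43') is unsatisfied and unit — conflict.
Both values of q_21 lead to a conflict.
Backtrack on q_12: now try q_12 = 0.
From the singleton clause (q_13), q_13 = 1.
From the singleton clause (q_23'), q_23 = 0.
From the singleton clause (q_33'), q_33 = 0.
From the singleton clause (q_43'), q_43 = 0.
Suppose q_21 = 1.
From the singleton clause (q_31'), q_31 = 0.
From the singleton clause (q_32), q_32 = 1.
From the singleton clause (q_41'), q_41 = 0.
From the singleton clause (q_42), q_42 = 1.
Now (q_42') is unsatisfied and unit — conflict.
Backtrack on q_21: now try q_21 = 0.
From the singleton clause (q_22), q_22 = 1.
From the singleton clause (q_32'), q_32 = 0.
From the singleton clause (q_31), q_31 = 1.
From the singleton clause (q_41'), q_41 = 0.
From the singleton clause (q_42), q_42 = 1.
Now (q_42') is unsatisfied and unit — conflict.
Both values of q_21 lead to a conflict.
Both values of q_12 lead to a conflict.
Backtrack on q_11: now try q_11 = 1.
From the singleton clause (q_21'), q_21 = 0.
From the singleton clause (q_31'), q_31 = 0.
From the singleton clause (q_41'), q_41 = 0.
Suppose q_22 = 1.
From the singleton clause (q_12'), q_12 = 0.
From the singleton clause (q_32'), q_32 = 0.
From the singleton clause (q_33), q_33 = 1.
From the singleton clause (q_42'), q_42 = 0.
From the singleton clause (q_43), q_43 = 1.
Now (q_43') is unsatisfied and unit — conflict.
Backtrack on q_22: now try q_22 = 0.
From the singleton clause (q_23), q_23 = 1.
From the singleton clause (q_13'), q_13 = 0.
From the singleton clause (q_33'), q_33 = 0.
From the singleton clause (q_32), q_32 = 1.
From the singleton clause (q_12'), q_12 = 0.
From the singleton clause (q_42'), q_42 = 0.
From the singleton clause (q_43), q_43 = 1.
Now (q_43') is unsatisfied and unit — conflict.
Both values of q_22 lead to a conflict.
Both values of q_11 lead to a conflict.
No assignment satisfies every clause.

No, unsatisfiable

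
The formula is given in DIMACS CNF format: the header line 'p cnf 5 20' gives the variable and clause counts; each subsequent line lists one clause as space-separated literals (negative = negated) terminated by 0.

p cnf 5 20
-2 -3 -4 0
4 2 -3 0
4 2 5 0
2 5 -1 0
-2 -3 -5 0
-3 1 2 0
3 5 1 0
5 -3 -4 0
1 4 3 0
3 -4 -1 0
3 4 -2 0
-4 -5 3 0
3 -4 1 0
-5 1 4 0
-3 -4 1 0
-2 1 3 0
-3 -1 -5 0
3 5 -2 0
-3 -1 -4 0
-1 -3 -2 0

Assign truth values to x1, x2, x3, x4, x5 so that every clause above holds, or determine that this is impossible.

Try x2 = True.
Try x3 = True.
(¬x4) alone gives x4 = False.
(¬x5) alone gives x5 = False.
(¬x1) alone gives x1 = False.
All clauses are satisfied.

x1 ↦ False; x2 ↦ True; x3 ↦ True; x4 ↦ False; x5 ↦ False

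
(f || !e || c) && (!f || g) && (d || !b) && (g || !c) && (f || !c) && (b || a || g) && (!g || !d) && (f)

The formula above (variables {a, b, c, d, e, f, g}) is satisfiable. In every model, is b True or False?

Suppose b = true.
From the singleton clause (d), d = true.
From the singleton clause (!g), g = false.
From the singleton clause (!f), f = false.
But (f) is also a unit clause — contradiction.
So every satisfying assignment has b = False.

False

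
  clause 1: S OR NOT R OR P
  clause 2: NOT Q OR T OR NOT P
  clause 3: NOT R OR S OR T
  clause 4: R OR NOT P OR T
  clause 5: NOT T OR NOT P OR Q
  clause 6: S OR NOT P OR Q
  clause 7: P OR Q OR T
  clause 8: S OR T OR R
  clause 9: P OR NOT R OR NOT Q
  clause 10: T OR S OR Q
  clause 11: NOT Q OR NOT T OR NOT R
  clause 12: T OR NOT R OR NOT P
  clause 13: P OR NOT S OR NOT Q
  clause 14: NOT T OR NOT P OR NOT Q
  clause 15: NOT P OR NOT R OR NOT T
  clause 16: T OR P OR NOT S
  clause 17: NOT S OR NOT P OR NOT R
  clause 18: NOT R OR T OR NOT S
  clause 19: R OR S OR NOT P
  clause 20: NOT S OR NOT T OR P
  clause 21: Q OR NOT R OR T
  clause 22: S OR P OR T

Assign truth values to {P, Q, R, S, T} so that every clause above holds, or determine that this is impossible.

Case S = false:
Case R = false:
The clause (T) is unit, so T = true.
The clause (NOT P) is unit, so P = false.
All clauses hold; Q can take either value.

P: false, Q: false, R: false, S: false, T: true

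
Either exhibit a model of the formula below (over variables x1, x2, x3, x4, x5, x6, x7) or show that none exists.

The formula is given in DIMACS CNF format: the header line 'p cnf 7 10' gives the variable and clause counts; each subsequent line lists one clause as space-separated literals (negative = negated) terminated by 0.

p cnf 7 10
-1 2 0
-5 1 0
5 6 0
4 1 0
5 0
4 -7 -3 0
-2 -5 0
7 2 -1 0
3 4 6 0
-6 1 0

The clause (x5) is unit, so x5 = True.
The clause (x1) is unit, so x1 = True.
The clause (x2) is unit, so x2 = True.
Now (¬x2) is unsatisfied and unit — conflict.

UNSATISFIABLE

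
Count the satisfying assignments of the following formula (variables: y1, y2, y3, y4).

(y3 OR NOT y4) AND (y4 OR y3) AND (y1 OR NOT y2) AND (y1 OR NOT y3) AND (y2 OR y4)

There are 2^4 = 16 truth assignments over (y1, y2, y3, y4).
Split on y3. With y3 = true, the clauses containing y3 are satisfied and NOT y3 drops from the rest; 3 of the 2^3 = 8 assignments to the other variables satisfy what remains.
With y3 = false, by the same count on the reduced clause set, 0 assignments work.
(One model: y1=T, y2=F, y3=T, y4=T.)
Total: 3 + 0 = 3.

3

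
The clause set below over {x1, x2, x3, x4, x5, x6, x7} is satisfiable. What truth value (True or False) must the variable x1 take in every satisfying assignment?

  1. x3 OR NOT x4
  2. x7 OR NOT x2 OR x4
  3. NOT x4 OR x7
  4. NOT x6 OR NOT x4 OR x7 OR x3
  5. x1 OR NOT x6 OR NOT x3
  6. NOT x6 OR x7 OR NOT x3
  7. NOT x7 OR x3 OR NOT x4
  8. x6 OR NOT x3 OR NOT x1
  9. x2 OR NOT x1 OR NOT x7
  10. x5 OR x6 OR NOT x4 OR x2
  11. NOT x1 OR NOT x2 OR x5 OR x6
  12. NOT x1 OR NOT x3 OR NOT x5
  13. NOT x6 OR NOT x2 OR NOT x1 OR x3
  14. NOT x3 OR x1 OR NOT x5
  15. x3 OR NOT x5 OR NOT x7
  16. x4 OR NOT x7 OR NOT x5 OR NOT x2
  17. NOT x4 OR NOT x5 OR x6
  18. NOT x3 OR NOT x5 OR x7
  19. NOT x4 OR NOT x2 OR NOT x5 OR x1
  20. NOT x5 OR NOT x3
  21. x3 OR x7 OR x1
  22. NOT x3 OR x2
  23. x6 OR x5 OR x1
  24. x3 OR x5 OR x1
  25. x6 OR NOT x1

True

Suppose x1 = false.
Suppose x3 = true.
From the singleton clause (NOT x6), x6 = false.
From the singleton clause (NOT x5), x5 = false.
That conflicts with the unit clause (x5).
Undo x3 and try x3 = false.
From the singleton clause (NOT x4), x4 = false.
From the singleton clause (x7), x7 = true.
From the singleton clause (NOT x5), x5 = false.
That conflicts with the unit clause (x5).
Either choice for x3 ends in contradiction.
So every satisfying assignment has x1 = True.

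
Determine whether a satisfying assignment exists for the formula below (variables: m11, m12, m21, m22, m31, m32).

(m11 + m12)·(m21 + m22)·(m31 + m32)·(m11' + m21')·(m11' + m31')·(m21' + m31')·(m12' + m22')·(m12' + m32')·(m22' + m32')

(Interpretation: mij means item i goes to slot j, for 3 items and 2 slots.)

No, unsatisfiable

Try m11 = 1.
From the singleton clause (m21'), m21 = 0.
From the singleton clause (m22), m22 = 1.
From the singleton clause (m31'), m31 = 0.
From the singleton clause (m32), m32 = 1.
Now (m32') is unsatisfied and unit — conflict.
Backtrack on m11: now try m11 = 0.
From the singleton clause (m12), m12 = 1.
From the singleton clause (m22'), m22 = 0.
From the singleton clause (m21), m21 = 1.
From the singleton clause (m31'), m31 = 0.
From the singleton clause (m32), m32 = 1.
Now (m32') is unsatisfied and unit — conflict.
Both values of m11 lead to a conflict.
No assignment satisfies every clause.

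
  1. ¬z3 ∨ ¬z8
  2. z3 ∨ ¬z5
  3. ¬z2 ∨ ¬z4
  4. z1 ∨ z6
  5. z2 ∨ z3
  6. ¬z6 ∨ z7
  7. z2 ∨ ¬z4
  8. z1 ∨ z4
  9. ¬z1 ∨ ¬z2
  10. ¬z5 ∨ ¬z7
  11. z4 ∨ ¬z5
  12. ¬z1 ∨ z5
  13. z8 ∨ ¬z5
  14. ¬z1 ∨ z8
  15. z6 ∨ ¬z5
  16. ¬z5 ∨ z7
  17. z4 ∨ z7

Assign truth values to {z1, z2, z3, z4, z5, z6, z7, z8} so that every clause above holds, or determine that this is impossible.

UNSATISFIABLE

Try z3 = False.
Unit clause (¬z5) forces z5 = False.
Unit clause (z2) forces z2 = True.
Unit clause (¬z4) forces z4 = False.
Unit clause (z1) forces z1 = True.
But (¬z1) is also a unit clause — contradiction.
So z3 must be the other value — set z3 = True.
Unit clause (¬z8) forces z8 = False.
Unit clause (¬z5) forces z5 = False.
Unit clause (¬z1) forces z1 = False.
Unit clause (z6) forces z6 = True.
Unit clause (z7) forces z7 = True.
Unit clause (z4) forces z4 = True.
Unit clause (¬z2) forces z2 = False.
But (z2) is also a unit clause — contradiction.
Either choice for z3 ends in contradiction.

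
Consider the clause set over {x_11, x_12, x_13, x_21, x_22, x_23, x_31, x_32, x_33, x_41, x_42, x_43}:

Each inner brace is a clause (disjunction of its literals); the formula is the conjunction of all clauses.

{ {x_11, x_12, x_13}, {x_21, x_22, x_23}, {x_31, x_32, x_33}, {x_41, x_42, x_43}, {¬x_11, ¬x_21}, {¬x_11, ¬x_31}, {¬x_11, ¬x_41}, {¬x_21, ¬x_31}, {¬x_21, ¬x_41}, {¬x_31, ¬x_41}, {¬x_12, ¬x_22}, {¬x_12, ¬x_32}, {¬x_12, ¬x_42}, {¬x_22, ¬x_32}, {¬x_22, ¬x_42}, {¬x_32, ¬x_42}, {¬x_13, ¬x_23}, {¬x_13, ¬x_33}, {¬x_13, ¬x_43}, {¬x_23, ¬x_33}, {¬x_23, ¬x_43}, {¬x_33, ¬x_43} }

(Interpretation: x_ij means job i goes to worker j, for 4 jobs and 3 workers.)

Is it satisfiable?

Unsatisfiable

Case x_11 = False:
Case x_12 = True:
Unit clause (¬x_22) forces x_22 = False.
Unit clause (¬x_32) forces x_32 = False.
Unit clause (¬x_42) forces x_42 = False.
Case x_21 = True:
Unit clause (¬x_31) forces x_31 = False.
Unit clause (x_33) forces x_33 = True.
Unit clause (¬x_41) forces x_41 = False.
Unit clause (x_43) forces x_43 = True.
That conflicts with the unit clause (¬x_43).
Undo x_21 and try x_21 = False.
Unit clause (x_23) forces x_23 = True.
Unit clause (¬x_13) forces x_13 = False.
Unit clause (¬x_33) forces x_33 = False.
Unit clause (x_31) forces x_31 = True.
Unit clause (¬x_41) forces x_41 = False.
Unit clause (x_43) forces x_43 = True.
That conflicts with the unit clause (¬x_43).
Either choice for x_21 ends in contradiction.
Undo x_12 and try x_12 = False.
Unit clause (x_13) forces x_13 = True.
Unit clause (¬x_23) forces x_23 = False.
Unit clause (¬x_33) forces x_33 = False.
Unit clause (¬x_43) forces x_43 = False.
Case x_21 = True:
Unit clause (¬x_31) forces x_31 = False.
Unit clause (x_32) forces x_32 = True.
Unit clause (¬x_41) forces x_41 = False.
Unit clause (x_42) forces x_42 = True.
That conflicts with the unit clause (¬x_42).
Undo x_21 and try x_21 = False.
Unit clause (x_22) forces x_22 = True.
Unit clause (¬x_32) forces x_32 = False.
Unit clause (x_31) forces x_31 = True.
Unit clause (¬x_41) forces x_41 = False.
Unit clause (x_42) forces x_42 = True.
That conflicts with the unit clause (¬x_42).
Either choice for x_21 ends in contradiction.
Either choice for x_12 ends in contradiction.
Undo x_11 and try x_11 = True.
Unit clause (¬x_21) forces x_21 = False.
Unit clause (¬x_31) forces x_31 = False.
Unit clause (¬x_41) forces x_41 = False.
Case x_22 = True:
Unit clause (¬x_12) forces x_12 = False.
Unit clause (¬x_32) forces x_32 = False.
Unit clause (x_33) forces x_33 = True.
Unit clause (¬x_42) forces x_42 = False.
Unit clause (x_43) forces x_43 = True.
That conflicts with the unit clause (¬x_43).
Undo x_22 and try x_22 = False.
Unit clause (x_23) forces x_23 = True.
Unit clause (¬x_13) forces x_13 = False.
Unit clause (¬x_33) forces x_33 = False.
Unit clause (x_32) forces x_32 = True.
Unit clause (¬x_12) forces x_12 = False.
Unit clause (¬x_42) forces x_42 = False.
Unit clause (x_43) forces x_43 = True.
That conflicts with the unit clause (¬x_43).
Either choice for x_22 ends in contradiction.
Either choice for x_11 ends in contradiction.
No assignment satisfies every clause.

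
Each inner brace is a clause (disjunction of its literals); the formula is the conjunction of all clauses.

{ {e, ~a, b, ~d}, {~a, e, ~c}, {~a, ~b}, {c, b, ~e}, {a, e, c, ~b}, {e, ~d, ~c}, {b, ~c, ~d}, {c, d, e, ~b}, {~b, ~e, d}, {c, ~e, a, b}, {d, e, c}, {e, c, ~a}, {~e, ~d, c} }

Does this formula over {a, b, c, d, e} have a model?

Yes

Try a = 1.
From the singleton clause (~b), b = 0.
Try e = 1.
From the singleton clause (c), c = 1.
From the singleton clause (~d), d = 0.
All clauses are satisfied.
A satisfying assignment: a ↦ 1; b ↦ 0; c ↦ 1; d ↦ 0; e ↦ 1.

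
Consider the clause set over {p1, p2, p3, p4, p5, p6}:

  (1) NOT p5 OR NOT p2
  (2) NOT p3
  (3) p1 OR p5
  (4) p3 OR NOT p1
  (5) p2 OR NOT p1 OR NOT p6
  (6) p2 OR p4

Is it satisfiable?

(NOT p3) alone gives p3 = false.
(NOT p1) alone gives p1 = false.
(p5) alone gives p5 = true.
(NOT p2) alone gives p2 = false.
(p4) alone gives p4 = true.
No clause remains; p6 is free.
A satisfying assignment: p1=false, p2=false, p3=false, p4=true, p5=true, p6=false.

Yes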